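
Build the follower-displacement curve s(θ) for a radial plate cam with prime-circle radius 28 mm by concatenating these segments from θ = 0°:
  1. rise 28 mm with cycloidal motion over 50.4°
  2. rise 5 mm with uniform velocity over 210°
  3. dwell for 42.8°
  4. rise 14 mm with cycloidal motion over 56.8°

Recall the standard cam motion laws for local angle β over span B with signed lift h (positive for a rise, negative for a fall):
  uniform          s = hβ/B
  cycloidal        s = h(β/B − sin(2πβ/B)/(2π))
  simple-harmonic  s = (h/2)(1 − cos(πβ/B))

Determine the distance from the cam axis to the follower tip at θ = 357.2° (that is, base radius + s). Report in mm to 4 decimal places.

seg 1 [0°–50.4°] cycloidal, h=28: full span → s += 28 → s = 28.0000
seg 2 [50.4°–260.4°] uniform, h=5: full span → s += 5 → s = 33.0000
seg 3 [260.4°–303.2°] dwell: s stays 33.0000
seg 4 [303.2°–360°] cycloidal, h=14: θ=357.2° here. β=54, B=56.8. 14·(0.9507 − sin(2π·0.9507)/(2π)) = 13.9890 → s = 46.9890
radial distance = base radius + s = 28 + 46.9890 = 74.9890

74.9890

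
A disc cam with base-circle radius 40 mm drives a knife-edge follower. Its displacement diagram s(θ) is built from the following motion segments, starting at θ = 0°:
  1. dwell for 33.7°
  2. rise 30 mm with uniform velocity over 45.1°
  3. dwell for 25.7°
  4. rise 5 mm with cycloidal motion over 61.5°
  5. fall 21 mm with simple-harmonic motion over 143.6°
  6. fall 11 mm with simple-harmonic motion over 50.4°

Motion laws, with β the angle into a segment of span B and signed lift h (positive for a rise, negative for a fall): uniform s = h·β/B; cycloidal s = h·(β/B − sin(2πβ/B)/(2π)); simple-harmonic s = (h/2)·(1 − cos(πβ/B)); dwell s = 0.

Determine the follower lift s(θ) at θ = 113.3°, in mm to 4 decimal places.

seg 1 [0°–33.7°] dwell: s stays 0.0000
seg 2 [33.7°–78.8°] uniform, h=30: full span → s += 30 → s = 30.0000
seg 3 [78.8°–104.5°] dwell: s stays 30.0000
seg 4 [104.5°–166°] cycloidal, h=5: θ=113.3° here. β=8.8, B=61.5. 5·(0.1431 − sin(2π·0.1431)/(2π)) = 0.0926 → s = 30.0926

30.0926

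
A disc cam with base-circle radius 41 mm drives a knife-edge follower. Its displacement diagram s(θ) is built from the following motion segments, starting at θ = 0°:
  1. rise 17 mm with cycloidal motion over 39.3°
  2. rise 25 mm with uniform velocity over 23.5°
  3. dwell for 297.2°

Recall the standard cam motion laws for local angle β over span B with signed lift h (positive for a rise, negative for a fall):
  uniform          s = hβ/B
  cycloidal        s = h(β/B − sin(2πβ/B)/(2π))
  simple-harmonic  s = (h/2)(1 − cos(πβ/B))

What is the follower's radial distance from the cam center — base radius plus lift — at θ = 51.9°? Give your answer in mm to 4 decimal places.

seg 1 [0°–39.3°] cycloidal, h=17: full span → s += 17 → s = 17.0000
seg 2 [39.3°–62.8°] uniform, h=25: θ=51.9° here. β=12.6, B=23.5. 25·12.6/23.5 = 13.4043 → s = 30.4043
radial distance = base radius + s = 41 + 30.4043 = 71.4043

71.4043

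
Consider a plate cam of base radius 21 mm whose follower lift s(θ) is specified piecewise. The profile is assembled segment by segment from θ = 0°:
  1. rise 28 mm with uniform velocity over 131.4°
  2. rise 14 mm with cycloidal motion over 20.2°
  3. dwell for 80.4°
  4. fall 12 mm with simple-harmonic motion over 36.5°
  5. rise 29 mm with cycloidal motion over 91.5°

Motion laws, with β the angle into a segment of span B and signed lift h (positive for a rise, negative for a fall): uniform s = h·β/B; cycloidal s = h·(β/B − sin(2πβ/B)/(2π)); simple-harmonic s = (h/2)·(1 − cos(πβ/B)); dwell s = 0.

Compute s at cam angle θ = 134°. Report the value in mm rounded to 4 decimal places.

seg 1 [0°–131.4°] uniform, h=28: full span → s += 28 → s = 28.0000
seg 2 [131.4°–151.6°] cycloidal, h=14: θ=134° here. β=2.6, B=20.2. 14·(0.1287 − sin(2π·0.1287)/(2π)) = 0.1901 → s = 28.1901

28.1901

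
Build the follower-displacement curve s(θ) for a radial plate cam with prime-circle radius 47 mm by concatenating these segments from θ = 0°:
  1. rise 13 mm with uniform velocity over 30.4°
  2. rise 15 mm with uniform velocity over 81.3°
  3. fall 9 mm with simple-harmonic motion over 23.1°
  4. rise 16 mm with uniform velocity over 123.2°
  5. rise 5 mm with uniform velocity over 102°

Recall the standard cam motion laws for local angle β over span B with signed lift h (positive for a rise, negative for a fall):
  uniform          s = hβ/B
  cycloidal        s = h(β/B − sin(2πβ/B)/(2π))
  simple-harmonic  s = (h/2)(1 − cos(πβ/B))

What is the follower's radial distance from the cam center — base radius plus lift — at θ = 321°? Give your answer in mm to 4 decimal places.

seg 1 [0°–30.4°] uniform, h=13: full span → s += 13 → s = 13.0000
seg 2 [30.4°–111.7°] uniform, h=15: full span → s += 15 → s = 28.0000
seg 3 [111.7°–134.8°] simple-harmonic, h=-9: full span → s += -9 → s = 19.0000
seg 4 [134.8°–258°] uniform, h=16: full span → s += 16 → s = 35.0000
seg 5 [258°–360°] uniform, h=5: θ=321° here. β=63, B=102. 5·63/102 = 3.0882 → s = 38.0882
radial distance = base radius + s = 47 + 38.0882 = 85.0882

85.0882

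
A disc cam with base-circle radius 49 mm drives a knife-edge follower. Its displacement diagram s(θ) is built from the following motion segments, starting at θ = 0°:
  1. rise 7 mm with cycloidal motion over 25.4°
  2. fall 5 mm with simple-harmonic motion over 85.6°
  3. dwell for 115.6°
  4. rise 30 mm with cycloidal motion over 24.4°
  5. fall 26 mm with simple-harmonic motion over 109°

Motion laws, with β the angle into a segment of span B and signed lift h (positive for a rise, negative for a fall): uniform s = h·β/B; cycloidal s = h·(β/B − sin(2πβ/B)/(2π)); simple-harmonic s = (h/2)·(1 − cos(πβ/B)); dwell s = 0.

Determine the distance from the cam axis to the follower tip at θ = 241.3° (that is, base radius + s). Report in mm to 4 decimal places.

seg 1 [0°–25.4°] cycloidal, h=7: full span → s += 7 → s = 7.0000
seg 2 [25.4°–111°] simple-harmonic, h=-5: full span → s += -5 → s = 2.0000
seg 3 [111°–226.6°] dwell: s stays 2.0000
seg 4 [226.6°–251°] cycloidal, h=30: θ=241.3° here. β=14.7, B=24.4. 30·(0.6025 − sin(2π·0.6025)/(2π)) = 20.9396 → s = 22.9396
radial distance = base radius + s = 49 + 22.9396 = 71.9396

71.9396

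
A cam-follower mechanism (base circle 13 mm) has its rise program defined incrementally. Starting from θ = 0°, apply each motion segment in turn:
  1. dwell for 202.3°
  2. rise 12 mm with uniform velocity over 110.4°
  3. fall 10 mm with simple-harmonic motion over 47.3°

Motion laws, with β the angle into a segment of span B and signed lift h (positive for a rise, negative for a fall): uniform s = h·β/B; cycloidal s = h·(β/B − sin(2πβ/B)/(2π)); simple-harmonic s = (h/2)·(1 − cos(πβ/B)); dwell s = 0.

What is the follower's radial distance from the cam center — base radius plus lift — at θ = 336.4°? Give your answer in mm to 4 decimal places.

seg 1 [0°–202.3°] dwell: s stays 0.0000
seg 2 [202.3°–312.7°] uniform, h=12: full span → s += 12 → s = 12.0000
seg 3 [312.7°–360°] simple-harmonic, h=-10: θ=336.4° here. β=23.7, B=47.3. -10/2·(1 − cos(π·0.5011)) = -5.0166 → s = 6.9834
radial distance = base radius + s = 13 + 6.9834 = 19.9834

19.9834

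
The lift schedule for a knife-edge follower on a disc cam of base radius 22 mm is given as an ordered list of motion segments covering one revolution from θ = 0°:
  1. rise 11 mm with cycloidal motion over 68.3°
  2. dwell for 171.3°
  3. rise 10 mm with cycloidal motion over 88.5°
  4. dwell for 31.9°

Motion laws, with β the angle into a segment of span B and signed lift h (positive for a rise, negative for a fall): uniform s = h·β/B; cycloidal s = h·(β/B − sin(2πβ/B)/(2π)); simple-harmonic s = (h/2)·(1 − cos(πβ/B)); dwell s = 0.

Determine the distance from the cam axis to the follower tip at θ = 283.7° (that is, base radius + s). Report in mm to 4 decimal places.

seg 1 [0°–68.3°] cycloidal, h=11: full span → s += 11 → s = 11.0000
seg 2 [68.3°–239.6°] dwell: s stays 11.0000
seg 3 [239.6°–328.1°] cycloidal, h=10: θ=283.7° here. β=44.1, B=88.5. 10·(0.4983 − sin(2π·0.4983)/(2π)) = 4.9661 → s = 15.9661
radial distance = base radius + s = 22 + 15.9661 = 37.9661

37.9661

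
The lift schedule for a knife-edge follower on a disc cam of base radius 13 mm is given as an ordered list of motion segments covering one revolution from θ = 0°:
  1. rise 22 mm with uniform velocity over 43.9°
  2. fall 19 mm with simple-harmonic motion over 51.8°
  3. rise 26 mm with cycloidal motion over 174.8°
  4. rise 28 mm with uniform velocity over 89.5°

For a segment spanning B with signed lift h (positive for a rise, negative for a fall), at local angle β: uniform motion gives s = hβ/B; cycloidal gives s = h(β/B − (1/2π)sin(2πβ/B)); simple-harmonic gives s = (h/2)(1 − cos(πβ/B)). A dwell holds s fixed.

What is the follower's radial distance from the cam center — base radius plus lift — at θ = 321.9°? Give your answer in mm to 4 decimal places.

seg 1 [0°–43.9°] uniform, h=22: full span → s += 22 → s = 22.0000
seg 2 [43.9°–95.7°] simple-harmonic, h=-19: full span → s += -19 → s = 3.0000
seg 3 [95.7°–270.5°] cycloidal, h=26: full span → s += 26 → s = 29.0000
seg 4 [270.5°–360°] uniform, h=28: θ=321.9° here. β=51.4, B=89.5. 28·51.4/89.5 = 16.0804 → s = 45.0804
radial distance = base radius + s = 13 + 45.0804 = 58.0804

58.0804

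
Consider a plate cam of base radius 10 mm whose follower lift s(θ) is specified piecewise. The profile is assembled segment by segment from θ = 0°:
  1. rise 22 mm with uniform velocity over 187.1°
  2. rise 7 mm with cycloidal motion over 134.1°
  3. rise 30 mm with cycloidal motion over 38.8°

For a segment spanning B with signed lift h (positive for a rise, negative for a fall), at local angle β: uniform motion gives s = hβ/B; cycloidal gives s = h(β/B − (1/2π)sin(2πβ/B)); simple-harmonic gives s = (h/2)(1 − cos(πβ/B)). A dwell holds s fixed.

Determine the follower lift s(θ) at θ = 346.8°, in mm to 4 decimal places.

seg 1 [0°–187.1°] uniform, h=22: full span → s += 22 → s = 22.0000
seg 2 [187.1°–321.2°] cycloidal, h=7: full span → s += 7 → s = 29.0000
seg 3 [321.2°–360°] cycloidal, h=30: θ=346.8° here. β=25.6, B=38.8. 30·(0.6598 − sin(2π·0.6598)/(2π)) = 23.8219 → s = 52.8219

52.8219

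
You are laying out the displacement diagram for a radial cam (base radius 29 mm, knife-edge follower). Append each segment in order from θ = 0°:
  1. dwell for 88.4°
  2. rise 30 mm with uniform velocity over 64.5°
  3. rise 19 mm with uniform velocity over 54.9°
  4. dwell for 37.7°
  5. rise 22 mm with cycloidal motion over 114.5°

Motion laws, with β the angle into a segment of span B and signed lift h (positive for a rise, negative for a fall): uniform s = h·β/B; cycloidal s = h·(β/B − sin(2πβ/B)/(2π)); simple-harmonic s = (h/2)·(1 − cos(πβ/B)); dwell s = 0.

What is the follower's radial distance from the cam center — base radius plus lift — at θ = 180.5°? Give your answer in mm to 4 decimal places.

seg 1 [0°–88.4°] dwell: s stays 0.0000
seg 2 [88.4°–152.9°] uniform, h=30: full span → s += 30 → s = 30.0000
seg 3 [152.9°–207.8°] uniform, h=19: θ=180.5° here. β=27.6, B=54.9. 19·27.6/54.9 = 9.5519 → s = 39.5519
radial distance = base radius + s = 29 + 39.5519 = 68.5519

68.5519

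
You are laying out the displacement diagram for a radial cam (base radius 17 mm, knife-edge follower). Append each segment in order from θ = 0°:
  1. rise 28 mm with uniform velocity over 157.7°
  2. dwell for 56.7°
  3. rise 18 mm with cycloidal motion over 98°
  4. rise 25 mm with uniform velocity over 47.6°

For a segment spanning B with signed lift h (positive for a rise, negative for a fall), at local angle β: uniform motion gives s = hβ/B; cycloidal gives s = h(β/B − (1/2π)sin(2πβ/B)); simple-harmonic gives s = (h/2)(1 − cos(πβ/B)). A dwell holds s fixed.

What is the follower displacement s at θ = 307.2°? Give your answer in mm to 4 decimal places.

seg 1 [0°–157.7°] uniform, h=28: full span → s += 28 → s = 28.0000
seg 2 [157.7°–214.4°] dwell: s stays 28.0000
seg 3 [214.4°–312.4°] cycloidal, h=18: θ=307.2° here. β=92.8, B=98. 18·(0.9469 − sin(2π·0.9469)/(2π)) = 17.9824 → s = 45.9824

45.9824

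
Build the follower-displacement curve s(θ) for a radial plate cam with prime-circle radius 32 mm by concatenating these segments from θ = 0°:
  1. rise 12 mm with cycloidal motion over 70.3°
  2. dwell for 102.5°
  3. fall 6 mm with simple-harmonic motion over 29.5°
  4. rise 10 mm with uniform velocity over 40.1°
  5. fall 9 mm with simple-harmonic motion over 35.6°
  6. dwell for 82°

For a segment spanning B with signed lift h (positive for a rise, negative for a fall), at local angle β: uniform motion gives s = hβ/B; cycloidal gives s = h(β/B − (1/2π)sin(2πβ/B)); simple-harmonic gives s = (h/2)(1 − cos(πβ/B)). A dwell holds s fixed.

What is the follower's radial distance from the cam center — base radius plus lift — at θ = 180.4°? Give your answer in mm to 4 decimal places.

seg 1 [0°–70.3°] cycloidal, h=12: full span → s += 12 → s = 12.0000
seg 2 [70.3°–172.8°] dwell: s stays 12.0000
seg 3 [172.8°–202.3°] simple-harmonic, h=-6: θ=180.4° here. β=7.6, B=29.5. -6/2·(1 − cos(π·0.2576)) = -0.9301 → s = 11.0699
radial distance = base radius + s = 32 + 11.0699 = 43.0699

43.0699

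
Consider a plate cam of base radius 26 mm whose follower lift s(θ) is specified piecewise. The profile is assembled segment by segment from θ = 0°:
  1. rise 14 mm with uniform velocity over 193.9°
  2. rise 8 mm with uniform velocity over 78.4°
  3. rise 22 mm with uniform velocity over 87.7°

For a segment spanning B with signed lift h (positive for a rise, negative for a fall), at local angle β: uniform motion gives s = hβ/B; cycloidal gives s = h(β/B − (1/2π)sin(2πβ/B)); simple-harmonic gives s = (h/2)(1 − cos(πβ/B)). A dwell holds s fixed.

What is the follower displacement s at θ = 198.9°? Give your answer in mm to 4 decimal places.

seg 1 [0°–193.9°] uniform, h=14: full span → s += 14 → s = 14.0000
seg 2 [193.9°–272.3°] uniform, h=8: θ=198.9° here. β=5, B=78.4. 8·5/78.4 = 0.5102 → s = 14.5102

14.5102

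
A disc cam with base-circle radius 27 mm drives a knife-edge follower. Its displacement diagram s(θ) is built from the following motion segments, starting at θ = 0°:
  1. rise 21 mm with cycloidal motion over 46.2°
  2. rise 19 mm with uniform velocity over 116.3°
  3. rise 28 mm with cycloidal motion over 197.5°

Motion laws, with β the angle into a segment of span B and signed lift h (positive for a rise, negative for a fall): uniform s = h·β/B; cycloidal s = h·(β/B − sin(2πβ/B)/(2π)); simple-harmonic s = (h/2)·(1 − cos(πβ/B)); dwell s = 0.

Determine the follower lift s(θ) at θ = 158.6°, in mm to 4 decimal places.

seg 1 [0°–46.2°] cycloidal, h=21: full span → s += 21 → s = 21.0000
seg 2 [46.2°–162.5°] uniform, h=19: θ=158.6° here. β=112.4, B=116.3. 19·112.4/116.3 = 18.3629 → s = 39.3629

39.3629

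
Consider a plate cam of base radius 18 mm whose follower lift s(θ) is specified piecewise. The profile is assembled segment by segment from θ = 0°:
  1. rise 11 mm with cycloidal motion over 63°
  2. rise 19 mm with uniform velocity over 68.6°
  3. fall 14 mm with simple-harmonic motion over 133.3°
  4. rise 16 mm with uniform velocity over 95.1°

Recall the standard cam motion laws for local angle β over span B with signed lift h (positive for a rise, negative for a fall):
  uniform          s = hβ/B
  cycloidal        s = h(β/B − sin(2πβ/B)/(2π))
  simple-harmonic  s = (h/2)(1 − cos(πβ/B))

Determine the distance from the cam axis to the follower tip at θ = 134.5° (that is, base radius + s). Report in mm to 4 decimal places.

seg 1 [0°–63°] cycloidal, h=11: full span → s += 11 → s = 11.0000
seg 2 [63°–131.6°] uniform, h=19: full span → s += 19 → s = 30.0000
seg 3 [131.6°–264.9°] simple-harmonic, h=-14: θ=134.5° here. β=2.9, B=133.3. -14/2·(1 − cos(π·0.0218)) = -0.0163 → s = 29.9837
radial distance = base radius + s = 18 + 29.9837 = 47.9837

47.9837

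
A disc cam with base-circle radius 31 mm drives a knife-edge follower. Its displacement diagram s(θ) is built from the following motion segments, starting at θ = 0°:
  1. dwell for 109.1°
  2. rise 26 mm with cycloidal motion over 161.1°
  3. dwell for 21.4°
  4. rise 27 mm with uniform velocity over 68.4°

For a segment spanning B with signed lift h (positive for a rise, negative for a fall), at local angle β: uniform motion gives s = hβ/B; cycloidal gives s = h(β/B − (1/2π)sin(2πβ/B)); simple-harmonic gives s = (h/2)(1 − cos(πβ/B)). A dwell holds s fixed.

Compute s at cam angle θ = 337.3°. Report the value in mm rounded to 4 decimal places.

seg 1 [0°–109.1°] dwell: s stays 0.0000
seg 2 [109.1°–270.2°] cycloidal, h=26: full span → s += 26 → s = 26.0000
seg 3 [270.2°–291.6°] dwell: s stays 26.0000
seg 4 [291.6°–360°] uniform, h=27: θ=337.3° here. β=45.7, B=68.4. 27·45.7/68.4 = 18.0395 → s = 44.0395

44.0395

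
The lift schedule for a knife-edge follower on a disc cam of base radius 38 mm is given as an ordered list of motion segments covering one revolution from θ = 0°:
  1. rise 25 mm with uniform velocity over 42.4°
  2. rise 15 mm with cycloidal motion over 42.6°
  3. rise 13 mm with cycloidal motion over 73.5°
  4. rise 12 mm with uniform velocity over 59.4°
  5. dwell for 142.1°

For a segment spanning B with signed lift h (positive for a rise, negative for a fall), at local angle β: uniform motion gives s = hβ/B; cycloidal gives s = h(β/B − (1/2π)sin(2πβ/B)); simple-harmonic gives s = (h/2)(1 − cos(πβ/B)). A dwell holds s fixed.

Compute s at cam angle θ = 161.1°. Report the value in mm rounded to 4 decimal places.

seg 1 [0°–42.4°] uniform, h=25: full span → s += 25 → s = 25.0000
seg 2 [42.4°–85°] cycloidal, h=15: full span → s += 15 → s = 40.0000
seg 3 [85°–158.5°] cycloidal, h=13: full span → s += 13 → s = 53.0000
seg 4 [158.5°–217.9°] uniform, h=12: θ=161.1° here. β=2.6, B=59.4. 12·2.6/59.4 = 0.5253 → s = 53.5253

53.5253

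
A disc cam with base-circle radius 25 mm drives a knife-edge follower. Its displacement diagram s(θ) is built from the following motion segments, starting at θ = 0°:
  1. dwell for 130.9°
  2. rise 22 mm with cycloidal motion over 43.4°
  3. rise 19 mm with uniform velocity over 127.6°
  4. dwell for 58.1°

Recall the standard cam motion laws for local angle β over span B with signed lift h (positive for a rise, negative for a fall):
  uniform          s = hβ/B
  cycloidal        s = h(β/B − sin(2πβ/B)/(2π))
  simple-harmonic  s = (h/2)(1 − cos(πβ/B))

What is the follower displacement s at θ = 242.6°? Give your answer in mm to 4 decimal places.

seg 1 [0°–130.9°] dwell: s stays 0.0000
seg 2 [130.9°–174.3°] cycloidal, h=22: full span → s += 22 → s = 22.0000
seg 3 [174.3°–301.9°] uniform, h=19: θ=242.6° here. β=68.3, B=127.6. 19·68.3/127.6 = 10.1701 → s = 32.1701

32.1701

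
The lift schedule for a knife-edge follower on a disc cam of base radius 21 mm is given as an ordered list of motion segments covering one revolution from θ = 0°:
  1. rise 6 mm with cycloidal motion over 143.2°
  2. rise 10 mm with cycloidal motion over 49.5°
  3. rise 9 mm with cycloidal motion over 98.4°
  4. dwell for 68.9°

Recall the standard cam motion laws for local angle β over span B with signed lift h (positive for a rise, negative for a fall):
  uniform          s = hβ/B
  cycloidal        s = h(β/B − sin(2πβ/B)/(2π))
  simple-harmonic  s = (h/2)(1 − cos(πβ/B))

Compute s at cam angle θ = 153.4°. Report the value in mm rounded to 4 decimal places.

seg 1 [0°–143.2°] cycloidal, h=6: full span → s += 6 → s = 6.0000
seg 2 [143.2°–192.7°] cycloidal, h=10: θ=153.4° here. β=10.2, B=49.5. 10·(0.2061 − sin(2π·0.2061)/(2π)) = 0.5293 → s = 6.5293

6.5293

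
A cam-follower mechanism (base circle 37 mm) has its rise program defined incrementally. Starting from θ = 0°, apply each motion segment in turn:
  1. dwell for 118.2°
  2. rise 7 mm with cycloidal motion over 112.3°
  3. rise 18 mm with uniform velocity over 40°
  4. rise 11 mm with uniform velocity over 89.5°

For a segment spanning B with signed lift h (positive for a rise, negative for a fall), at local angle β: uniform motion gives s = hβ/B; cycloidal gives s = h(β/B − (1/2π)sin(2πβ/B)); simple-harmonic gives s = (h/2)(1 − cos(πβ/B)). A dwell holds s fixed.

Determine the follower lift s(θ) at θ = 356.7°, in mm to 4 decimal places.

seg 1 [0°–118.2°] dwell: s stays 0.0000
seg 2 [118.2°–230.5°] cycloidal, h=7: full span → s += 7 → s = 7.0000
seg 3 [230.5°–270.5°] uniform, h=18: full span → s += 18 → s = 25.0000
seg 4 [270.5°–360°] uniform, h=11: θ=356.7° here. β=86.2, B=89.5. 11·86.2/89.5 = 10.5944 → s = 35.5944

35.5944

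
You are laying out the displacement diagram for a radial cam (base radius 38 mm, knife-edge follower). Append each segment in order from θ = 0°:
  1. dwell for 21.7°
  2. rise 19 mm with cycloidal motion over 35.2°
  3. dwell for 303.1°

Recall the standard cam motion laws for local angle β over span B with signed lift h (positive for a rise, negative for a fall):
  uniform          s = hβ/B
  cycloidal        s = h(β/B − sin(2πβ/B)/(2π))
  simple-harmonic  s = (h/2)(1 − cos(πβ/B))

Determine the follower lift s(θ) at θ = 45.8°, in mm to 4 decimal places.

seg 1 [0°–21.7°] dwell: s stays 0.0000
seg 2 [21.7°–56.9°] cycloidal, h=19: θ=45.8° here. β=24.1, B=35.2. 19·(0.6847 − sin(2π·0.6847)/(2π)) = 15.7812 → s = 15.7812

15.7812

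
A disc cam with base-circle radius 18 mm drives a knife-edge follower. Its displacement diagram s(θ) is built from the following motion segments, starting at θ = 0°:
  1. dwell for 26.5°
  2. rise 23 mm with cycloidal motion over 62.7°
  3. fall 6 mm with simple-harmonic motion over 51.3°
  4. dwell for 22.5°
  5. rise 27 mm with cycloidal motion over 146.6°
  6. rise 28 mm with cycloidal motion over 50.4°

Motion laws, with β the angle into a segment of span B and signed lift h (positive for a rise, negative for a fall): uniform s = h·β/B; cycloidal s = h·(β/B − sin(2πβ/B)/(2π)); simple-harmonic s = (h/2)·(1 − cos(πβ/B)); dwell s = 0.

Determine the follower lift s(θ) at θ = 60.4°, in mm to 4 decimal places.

seg 1 [0°–26.5°] dwell: s stays 0.0000
seg 2 [26.5°–89.2°] cycloidal, h=23: θ=60.4° here. β=33.9, B=62.7. 23·(0.5407 − sin(2π·0.5407)/(2π)) = 13.3607 → s = 13.3607

13.3607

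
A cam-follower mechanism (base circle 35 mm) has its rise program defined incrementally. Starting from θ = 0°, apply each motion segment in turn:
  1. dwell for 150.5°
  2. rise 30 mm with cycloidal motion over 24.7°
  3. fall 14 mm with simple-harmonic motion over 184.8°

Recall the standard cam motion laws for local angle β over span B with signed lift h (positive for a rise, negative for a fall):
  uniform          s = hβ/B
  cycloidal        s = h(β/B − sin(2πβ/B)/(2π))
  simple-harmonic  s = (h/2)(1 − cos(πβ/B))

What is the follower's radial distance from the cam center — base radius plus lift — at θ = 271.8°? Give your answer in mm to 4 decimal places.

seg 1 [0°–150.5°] dwell: s stays 0.0000
seg 2 [150.5°–175.2°] cycloidal, h=30: full span → s += 30 → s = 30.0000
seg 3 [175.2°–360°] simple-harmonic, h=-14: θ=271.8° here. β=96.6, B=184.8. -14/2·(1 − cos(π·0.5227)) = -7.4994 → s = 22.5006
radial distance = base radius + s = 35 + 22.5006 = 57.5006

57.5006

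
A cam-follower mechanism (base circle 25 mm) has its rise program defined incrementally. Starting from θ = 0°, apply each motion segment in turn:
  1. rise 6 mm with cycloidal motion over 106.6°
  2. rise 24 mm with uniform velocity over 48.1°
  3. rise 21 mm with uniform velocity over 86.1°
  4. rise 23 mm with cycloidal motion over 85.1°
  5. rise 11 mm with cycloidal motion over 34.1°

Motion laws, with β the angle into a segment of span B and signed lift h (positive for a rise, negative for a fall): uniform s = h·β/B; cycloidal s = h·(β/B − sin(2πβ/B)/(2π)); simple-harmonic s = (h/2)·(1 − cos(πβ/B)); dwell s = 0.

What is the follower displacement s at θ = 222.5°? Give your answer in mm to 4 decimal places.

seg 1 [0°–106.6°] cycloidal, h=6: full span → s += 6 → s = 6.0000
seg 2 [106.6°–154.7°] uniform, h=24: full span → s += 24 → s = 30.0000
seg 3 [154.7°–240.8°] uniform, h=21: θ=222.5° here. β=67.8, B=86.1. 21·67.8/86.1 = 16.5366 → s = 46.5366

46.5366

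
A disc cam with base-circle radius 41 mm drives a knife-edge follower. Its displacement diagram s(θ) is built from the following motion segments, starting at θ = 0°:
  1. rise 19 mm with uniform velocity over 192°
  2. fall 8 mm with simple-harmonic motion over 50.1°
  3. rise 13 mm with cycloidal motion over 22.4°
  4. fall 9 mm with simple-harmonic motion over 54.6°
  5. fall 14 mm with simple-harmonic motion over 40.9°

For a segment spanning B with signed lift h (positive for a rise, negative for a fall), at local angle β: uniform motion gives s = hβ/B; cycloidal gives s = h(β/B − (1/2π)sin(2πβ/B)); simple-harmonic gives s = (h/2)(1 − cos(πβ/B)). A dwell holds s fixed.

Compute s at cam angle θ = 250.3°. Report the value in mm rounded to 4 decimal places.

seg 1 [0°–192°] uniform, h=19: full span → s += 19 → s = 19.0000
seg 2 [192°–242.1°] simple-harmonic, h=-8: full span → s += -8 → s = 11.0000
seg 3 [242.1°–264.5°] cycloidal, h=13: θ=250.3° here. β=8.2, B=22.4. 13·(0.3661 − sin(2π·0.3661)/(2π)) = 3.2162 → s = 14.2162

14.2162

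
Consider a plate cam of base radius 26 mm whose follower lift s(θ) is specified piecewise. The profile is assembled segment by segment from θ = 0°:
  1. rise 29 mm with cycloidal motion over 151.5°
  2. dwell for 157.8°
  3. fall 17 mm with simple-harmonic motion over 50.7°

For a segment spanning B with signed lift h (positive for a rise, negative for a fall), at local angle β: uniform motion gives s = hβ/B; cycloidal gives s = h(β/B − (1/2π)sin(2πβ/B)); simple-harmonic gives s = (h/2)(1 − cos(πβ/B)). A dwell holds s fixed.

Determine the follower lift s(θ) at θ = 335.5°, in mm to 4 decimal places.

seg 1 [0°–151.5°] cycloidal, h=29: full span → s += 29 → s = 29.0000
seg 2 [151.5°–309.3°] dwell: s stays 29.0000
seg 3 [309.3°–360°] simple-harmonic, h=-17: θ=335.5° here. β=26.2, B=50.7. -17/2·(1 − cos(π·0.5168)) = -8.9475 → s = 20.0525

20.0525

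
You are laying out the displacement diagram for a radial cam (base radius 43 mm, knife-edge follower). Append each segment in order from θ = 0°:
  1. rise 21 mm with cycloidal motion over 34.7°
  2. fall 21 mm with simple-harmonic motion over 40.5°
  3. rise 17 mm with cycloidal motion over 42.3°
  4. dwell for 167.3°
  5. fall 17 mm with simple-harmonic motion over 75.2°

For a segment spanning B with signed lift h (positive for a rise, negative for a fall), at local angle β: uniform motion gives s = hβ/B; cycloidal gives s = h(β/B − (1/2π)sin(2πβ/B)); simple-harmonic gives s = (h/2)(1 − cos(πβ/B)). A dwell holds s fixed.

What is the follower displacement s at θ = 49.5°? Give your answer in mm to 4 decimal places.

seg 1 [0°–34.7°] cycloidal, h=21: full span → s += 21 → s = 21.0000
seg 2 [34.7°–75.2°] simple-harmonic, h=-21: θ=49.5° here. β=14.8, B=40.5. -21/2·(1 − cos(π·0.3654)) = -6.1921 → s = 14.8079

14.8079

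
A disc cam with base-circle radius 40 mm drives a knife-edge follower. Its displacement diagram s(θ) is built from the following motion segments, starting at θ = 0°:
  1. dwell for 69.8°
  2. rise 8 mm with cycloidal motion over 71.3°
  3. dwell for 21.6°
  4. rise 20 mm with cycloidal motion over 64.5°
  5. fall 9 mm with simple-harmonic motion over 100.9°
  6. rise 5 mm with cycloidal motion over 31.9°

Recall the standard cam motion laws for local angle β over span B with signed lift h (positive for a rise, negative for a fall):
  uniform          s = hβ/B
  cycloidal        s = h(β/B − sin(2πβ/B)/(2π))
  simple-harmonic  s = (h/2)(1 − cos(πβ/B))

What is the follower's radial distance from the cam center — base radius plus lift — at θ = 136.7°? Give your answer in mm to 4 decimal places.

seg 1 [0°–69.8°] dwell: s stays 0.0000
seg 2 [69.8°–141.1°] cycloidal, h=8: θ=136.7° here. β=66.9, B=71.3. 8·(0.9383 − sin(2π·0.9383)/(2π)) = 7.9877 → s = 7.9877
radial distance = base radius + s = 40 + 7.9877 = 47.9877

47.9877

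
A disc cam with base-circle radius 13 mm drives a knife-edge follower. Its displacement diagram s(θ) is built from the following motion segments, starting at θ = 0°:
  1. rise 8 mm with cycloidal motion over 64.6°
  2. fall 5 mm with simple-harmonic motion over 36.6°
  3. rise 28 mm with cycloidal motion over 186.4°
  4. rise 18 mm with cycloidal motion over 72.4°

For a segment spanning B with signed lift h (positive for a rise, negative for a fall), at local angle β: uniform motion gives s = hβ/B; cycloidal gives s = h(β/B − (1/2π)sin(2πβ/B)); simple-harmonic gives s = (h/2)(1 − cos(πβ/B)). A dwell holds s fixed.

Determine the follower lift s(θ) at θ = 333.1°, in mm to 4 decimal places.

seg 1 [0°–64.6°] cycloidal, h=8: full span → s += 8 → s = 8.0000
seg 2 [64.6°–101.2°] simple-harmonic, h=-5: full span → s += -5 → s = 3.0000
seg 3 [101.2°–287.6°] cycloidal, h=28: full span → s += 28 → s = 31.0000
seg 4 [287.6°–360°] cycloidal, h=18: θ=333.1° here. β=45.5, B=72.4. 18·(0.6285 − sin(2π·0.6285)/(2π)) = 13.3813 → s = 44.3813

44.3813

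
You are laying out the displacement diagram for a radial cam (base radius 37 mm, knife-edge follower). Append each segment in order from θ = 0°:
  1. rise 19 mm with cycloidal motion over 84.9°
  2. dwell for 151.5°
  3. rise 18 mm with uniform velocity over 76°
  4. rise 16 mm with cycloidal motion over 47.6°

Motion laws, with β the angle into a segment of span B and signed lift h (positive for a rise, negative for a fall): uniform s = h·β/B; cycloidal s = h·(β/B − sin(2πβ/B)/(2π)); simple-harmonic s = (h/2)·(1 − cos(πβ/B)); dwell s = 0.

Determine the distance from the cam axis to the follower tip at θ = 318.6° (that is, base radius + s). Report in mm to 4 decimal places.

seg 1 [0°–84.9°] cycloidal, h=19: full span → s += 19 → s = 19.0000
seg 2 [84.9°–236.4°] dwell: s stays 19.0000
seg 3 [236.4°–312.4°] uniform, h=18: full span → s += 18 → s = 37.0000
seg 4 [312.4°–360°] cycloidal, h=16: θ=318.6° here. β=6.2, B=47.6. 16·(0.1303 − sin(2π·0.1303)/(2π)) = 0.2250 → s = 37.2250
radial distance = base radius + s = 37 + 37.2250 = 74.2250

74.2250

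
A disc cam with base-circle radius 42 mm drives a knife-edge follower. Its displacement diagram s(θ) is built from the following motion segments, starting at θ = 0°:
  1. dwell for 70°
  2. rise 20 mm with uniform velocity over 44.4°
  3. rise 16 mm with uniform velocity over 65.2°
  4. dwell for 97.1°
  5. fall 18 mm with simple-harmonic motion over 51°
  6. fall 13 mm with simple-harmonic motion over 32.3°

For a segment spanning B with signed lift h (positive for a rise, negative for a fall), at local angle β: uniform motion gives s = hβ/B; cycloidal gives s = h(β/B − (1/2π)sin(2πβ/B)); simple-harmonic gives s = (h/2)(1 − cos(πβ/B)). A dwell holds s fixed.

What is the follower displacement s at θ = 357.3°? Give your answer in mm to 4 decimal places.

seg 1 [0°–70°] dwell: s stays 0.0000
seg 2 [70°–114.4°] uniform, h=20: full span → s += 20 → s = 20.0000
seg 3 [114.4°–179.6°] uniform, h=16: full span → s += 16 → s = 36.0000
seg 4 [179.6°–276.7°] dwell: s stays 36.0000
seg 5 [276.7°–327.7°] simple-harmonic, h=-18: full span → s += -18 → s = 18.0000
seg 6 [327.7°–360°] simple-harmonic, h=-13: θ=357.3° here. β=29.6, B=32.3. -13/2·(1 − cos(π·0.9164)) = -12.7772 → s = 5.2228

5.2228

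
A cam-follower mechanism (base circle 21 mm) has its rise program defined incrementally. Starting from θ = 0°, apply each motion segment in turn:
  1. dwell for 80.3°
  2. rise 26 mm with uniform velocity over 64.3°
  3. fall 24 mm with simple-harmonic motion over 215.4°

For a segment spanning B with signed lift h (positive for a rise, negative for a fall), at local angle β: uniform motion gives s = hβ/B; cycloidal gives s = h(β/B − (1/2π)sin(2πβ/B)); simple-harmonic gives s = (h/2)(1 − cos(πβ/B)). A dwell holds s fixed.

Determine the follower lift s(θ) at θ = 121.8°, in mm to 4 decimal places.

seg 1 [0°–80.3°] dwell: s stays 0.0000
seg 2 [80.3°–144.6°] uniform, h=26: θ=121.8° here. β=41.5, B=64.3. 26·41.5/64.3 = 16.7807 → s = 16.7807

16.7807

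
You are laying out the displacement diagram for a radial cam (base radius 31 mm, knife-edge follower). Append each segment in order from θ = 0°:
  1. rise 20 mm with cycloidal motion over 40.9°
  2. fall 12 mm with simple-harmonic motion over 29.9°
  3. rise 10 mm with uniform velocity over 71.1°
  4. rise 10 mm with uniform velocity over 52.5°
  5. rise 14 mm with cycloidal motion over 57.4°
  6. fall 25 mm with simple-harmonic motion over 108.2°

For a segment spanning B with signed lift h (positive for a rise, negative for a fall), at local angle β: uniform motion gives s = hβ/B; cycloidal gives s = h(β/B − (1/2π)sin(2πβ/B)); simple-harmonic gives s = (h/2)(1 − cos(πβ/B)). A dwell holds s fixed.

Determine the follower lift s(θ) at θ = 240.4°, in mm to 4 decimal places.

seg 1 [0°–40.9°] cycloidal, h=20: full span → s += 20 → s = 20.0000
seg 2 [40.9°–70.8°] simple-harmonic, h=-12: full span → s += -12 → s = 8.0000
seg 3 [70.8°–141.9°] uniform, h=10: full span → s += 10 → s = 18.0000
seg 4 [141.9°–194.4°] uniform, h=10: full span → s += 10 → s = 28.0000
seg 5 [194.4°–251.8°] cycloidal, h=14: θ=240.4° here. β=46, B=57.4. 14·(0.8014 − sin(2π·0.8014)/(2π)) = 13.3325 → s = 41.3325

41.3325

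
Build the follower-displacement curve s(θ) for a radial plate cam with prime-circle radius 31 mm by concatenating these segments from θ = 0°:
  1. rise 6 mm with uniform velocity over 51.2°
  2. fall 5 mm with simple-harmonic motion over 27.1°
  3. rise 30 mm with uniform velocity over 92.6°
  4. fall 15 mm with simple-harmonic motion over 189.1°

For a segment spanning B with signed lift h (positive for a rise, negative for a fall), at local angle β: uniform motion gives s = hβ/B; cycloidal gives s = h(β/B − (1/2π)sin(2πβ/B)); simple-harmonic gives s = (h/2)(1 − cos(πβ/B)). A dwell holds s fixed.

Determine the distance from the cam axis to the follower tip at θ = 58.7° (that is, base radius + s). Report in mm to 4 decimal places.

seg 1 [0°–51.2°] uniform, h=6: full span → s += 6 → s = 6.0000
seg 2 [51.2°–78.3°] simple-harmonic, h=-5: θ=58.7° here. β=7.5, B=27.1. -5/2·(1 − cos(π·0.2768)) = -0.8869 → s = 5.1131
radial distance = base radius + s = 31 + 5.1131 = 36.1131

36.1131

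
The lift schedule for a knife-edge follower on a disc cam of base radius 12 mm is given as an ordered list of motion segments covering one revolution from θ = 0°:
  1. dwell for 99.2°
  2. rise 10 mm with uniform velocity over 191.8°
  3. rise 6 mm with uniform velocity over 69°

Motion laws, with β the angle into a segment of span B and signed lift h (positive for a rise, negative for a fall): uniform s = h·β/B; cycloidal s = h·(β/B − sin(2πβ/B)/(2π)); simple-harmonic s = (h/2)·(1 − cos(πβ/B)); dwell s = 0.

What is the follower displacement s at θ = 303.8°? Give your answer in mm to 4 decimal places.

seg 1 [0°–99.2°] dwell: s stays 0.0000
seg 2 [99.2°–291°] uniform, h=10: full span → s += 10 → s = 10.0000
seg 3 [291°–360°] uniform, h=6: θ=303.8° here. β=12.8, B=69. 6·12.8/69 = 1.1130 → s = 11.1130

11.1130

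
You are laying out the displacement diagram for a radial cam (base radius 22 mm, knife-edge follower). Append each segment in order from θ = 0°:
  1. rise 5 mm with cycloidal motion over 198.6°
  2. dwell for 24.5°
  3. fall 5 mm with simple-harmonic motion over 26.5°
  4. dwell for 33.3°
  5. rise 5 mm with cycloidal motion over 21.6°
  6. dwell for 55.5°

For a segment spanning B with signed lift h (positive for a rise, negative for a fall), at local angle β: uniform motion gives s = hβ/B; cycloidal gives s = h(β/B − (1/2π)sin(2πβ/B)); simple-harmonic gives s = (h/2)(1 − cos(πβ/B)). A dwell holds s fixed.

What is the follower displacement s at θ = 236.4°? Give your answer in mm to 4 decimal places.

seg 1 [0°–198.6°] cycloidal, h=5: full span → s += 5 → s = 5.0000
seg 2 [198.6°–223.1°] dwell: s stays 5.0000
seg 3 [223.1°–249.6°] simple-harmonic, h=-5: θ=236.4° here. β=13.3, B=26.5. -5/2·(1 − cos(π·0.5019)) = -2.5148 → s = 2.4852

2.4852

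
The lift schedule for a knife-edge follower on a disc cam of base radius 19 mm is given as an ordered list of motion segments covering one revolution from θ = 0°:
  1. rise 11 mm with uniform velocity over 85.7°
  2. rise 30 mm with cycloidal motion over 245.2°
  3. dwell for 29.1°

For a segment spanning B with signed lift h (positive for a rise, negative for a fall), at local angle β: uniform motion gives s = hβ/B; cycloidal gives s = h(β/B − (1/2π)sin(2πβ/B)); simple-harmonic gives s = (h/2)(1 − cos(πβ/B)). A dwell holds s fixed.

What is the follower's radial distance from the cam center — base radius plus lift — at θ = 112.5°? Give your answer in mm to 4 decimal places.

seg 1 [0°–85.7°] uniform, h=11: full span → s += 11 → s = 11.0000
seg 2 [85.7°–330.9°] cycloidal, h=30: θ=112.5° here. β=26.8, B=245.2. 30·(0.1093 − sin(2π·0.1093)/(2π)) = 0.2517 → s = 11.2517
radial distance = base radius + s = 19 + 11.2517 = 30.2517

30.2517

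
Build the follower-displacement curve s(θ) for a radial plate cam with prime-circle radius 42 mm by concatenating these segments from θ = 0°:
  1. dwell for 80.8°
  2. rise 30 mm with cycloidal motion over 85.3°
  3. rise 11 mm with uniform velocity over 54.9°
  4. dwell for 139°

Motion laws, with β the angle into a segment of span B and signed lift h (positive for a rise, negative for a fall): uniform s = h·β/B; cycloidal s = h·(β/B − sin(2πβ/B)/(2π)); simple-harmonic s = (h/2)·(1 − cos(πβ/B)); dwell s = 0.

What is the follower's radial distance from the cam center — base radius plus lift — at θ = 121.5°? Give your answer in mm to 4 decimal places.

seg 1 [0°–80.8°] dwell: s stays 0.0000
seg 2 [80.8°–166.1°] cycloidal, h=30: θ=121.5° here. β=40.7, B=85.3. 30·(0.4771 − sin(2π·0.4771)/(2π)) = 13.6307 → s = 13.6307
radial distance = base radius + s = 42 + 13.6307 = 55.6307

55.6307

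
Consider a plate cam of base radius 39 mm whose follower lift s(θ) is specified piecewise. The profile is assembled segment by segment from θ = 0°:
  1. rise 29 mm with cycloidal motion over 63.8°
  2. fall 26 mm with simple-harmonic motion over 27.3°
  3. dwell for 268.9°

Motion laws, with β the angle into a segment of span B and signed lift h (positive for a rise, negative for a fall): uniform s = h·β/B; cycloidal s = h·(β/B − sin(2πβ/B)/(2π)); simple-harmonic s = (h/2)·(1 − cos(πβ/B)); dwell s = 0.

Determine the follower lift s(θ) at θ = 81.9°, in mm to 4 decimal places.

seg 1 [0°–63.8°] cycloidal, h=29: full span → s += 29 → s = 29.0000
seg 2 [63.8°–91.1°] simple-harmonic, h=-26: θ=81.9° here. β=18.1, B=27.3. -26/2·(1 − cos(π·0.6630)) = -19.3700 → s = 9.6300

9.6300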